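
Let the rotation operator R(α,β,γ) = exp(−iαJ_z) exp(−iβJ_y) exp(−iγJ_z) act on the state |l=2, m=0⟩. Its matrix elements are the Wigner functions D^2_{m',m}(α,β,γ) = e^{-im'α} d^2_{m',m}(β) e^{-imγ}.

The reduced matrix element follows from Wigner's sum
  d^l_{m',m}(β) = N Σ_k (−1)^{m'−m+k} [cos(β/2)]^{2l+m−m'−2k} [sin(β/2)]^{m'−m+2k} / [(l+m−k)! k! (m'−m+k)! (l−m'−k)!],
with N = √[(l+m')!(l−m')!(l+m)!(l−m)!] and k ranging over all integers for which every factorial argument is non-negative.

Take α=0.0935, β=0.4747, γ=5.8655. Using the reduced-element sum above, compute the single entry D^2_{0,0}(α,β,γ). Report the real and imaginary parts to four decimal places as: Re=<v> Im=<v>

Split into d^2_{0,0}(β=0.4747) × two z-phases.
c=cos(0.4747/2)=0.971964, s=sin(0.4747/2)=0.235128; N=√[2·2·2·2]=4.000000
Admissible k: 0..2 (factorial args all ≥0)
  k=0: (−1)^0·4.0000/(4)·0.9720^4·0.2351^0 = +0.892486
  k=1: (−1)^1·4.0000/(1)·0.9720^2·0.2351^2 = -0.208914
  k=2: (−1)^2·4.0000/(4)·0.9720^0·0.2351^4 = +0.003056
d^2_{0,0}(0.4747) = +0.892486 -0.208914 +0.003056 = +0.686628
Attach z-rotation phases: D = e^{-i(0)(0.0935)}·(+0.686628)·e^{-i(0)(5.8655)} = +0.686628+0.000000i

Re=0.6866 Im=0.0000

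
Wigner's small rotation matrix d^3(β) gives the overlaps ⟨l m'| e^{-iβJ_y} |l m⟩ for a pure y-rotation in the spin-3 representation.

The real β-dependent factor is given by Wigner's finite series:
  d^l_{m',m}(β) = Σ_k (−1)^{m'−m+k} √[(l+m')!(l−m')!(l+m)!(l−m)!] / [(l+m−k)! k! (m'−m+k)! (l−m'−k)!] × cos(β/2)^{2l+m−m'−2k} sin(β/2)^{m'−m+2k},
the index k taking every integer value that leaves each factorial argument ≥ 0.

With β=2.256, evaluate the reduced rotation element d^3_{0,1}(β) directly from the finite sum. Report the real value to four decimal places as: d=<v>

d=0.3361

d^3_{0,1}(β=2.256) via Wigner's sum:
With c≡cos(β/2)=0.428468 and s≡sin(β/2)=0.903557, N=[6·6·24·2]^{1/2}=41.569219
Admissible k: 1..3 (factorial args all ≥0)
  k=1: (−1)^0·41.5692/(12)·0.4285^5·0.9036^1 = +0.045200
  k=2: (−1)^1·41.5692/(4)·0.4285^3·0.9036^3 = -0.603022
  k=3: (−1)^2·41.5692/(12)·0.4285^1·0.9036^5 = +0.893895
d^3_{0,1}(2.256) = +0.045200 -0.603022 +0.893895 = +0.336073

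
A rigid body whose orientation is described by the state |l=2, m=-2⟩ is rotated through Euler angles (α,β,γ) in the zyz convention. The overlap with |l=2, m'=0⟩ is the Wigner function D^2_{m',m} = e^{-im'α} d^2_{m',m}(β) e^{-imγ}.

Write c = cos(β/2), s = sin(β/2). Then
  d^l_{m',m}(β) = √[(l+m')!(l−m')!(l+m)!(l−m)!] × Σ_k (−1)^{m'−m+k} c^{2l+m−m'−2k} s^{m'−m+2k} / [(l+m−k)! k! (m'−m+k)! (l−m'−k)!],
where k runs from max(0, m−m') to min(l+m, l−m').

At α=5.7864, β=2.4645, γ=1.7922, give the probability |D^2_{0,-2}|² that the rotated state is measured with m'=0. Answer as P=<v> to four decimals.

First d^2_{0,-2}(β=2.4645), then the phase factors e^{-i(0)α} and e^{-i(-2)γ}:
With c≡cos(β/2)=0.332116 and s≡sin(β/2)=0.943238, N=[2·2·1·24]^{1/2}=9.797959
k: max(0,(-2)−(0))=0 … min(2+(-2),2−(0))=0
  k=0: (−1)^2·9.7980/(4)·0.3321^2·0.9432^2 = +0.240380
d^2_{0,-2}(2.4645) = +0.240380
|D^2_{0,-2}|² = |d^2_{0,-2}(β)|² = (+0.240380)² = 0.057783 (the z-rotation phases have unit modulus)

P=0.0578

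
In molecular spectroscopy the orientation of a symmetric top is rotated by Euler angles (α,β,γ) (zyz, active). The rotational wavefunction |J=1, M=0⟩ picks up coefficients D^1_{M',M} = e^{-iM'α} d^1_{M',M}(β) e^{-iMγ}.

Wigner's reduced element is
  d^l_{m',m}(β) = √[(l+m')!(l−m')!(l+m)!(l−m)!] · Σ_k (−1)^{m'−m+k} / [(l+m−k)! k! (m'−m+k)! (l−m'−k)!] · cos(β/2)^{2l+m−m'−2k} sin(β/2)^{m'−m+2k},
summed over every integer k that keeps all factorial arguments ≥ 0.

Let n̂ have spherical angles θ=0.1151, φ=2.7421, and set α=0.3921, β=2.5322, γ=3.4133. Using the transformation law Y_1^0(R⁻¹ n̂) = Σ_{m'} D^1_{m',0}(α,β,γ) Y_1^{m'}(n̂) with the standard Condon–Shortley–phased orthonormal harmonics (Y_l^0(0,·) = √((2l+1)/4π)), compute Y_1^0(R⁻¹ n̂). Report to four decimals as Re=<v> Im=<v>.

Re=-0.4206 Im=0.0000

Need the full column D^1_{m',0} for m'=−1..1 at α=0.3921, β=2.5322, γ=3.4133.
cos(β/2)=0.300004, sin(β/2)=0.953938
d^1_{-1,0}: single k=1 term ⇒ +0.404726;  D = +0.374011+0.154658i
d^1_{0,0}: k∈[0..1] ⇒ +0.090002 -0.909998 = -0.819996;  D = -0.819996+0.000000i
d^1_{1,0}: single k=0 term ⇒ -0.404726;  D = -0.374011+0.154658i
Y_1^{m'}(θ=0.1151,φ=2.7421) and Σ D·Y over m':
  (+0.3740+0.1547i)·(-0.0366-0.0154i)  (-0.8200+0.0000i)·(+0.4854+0.0000i)  (-0.3740+0.1547i)·(+0.0366-0.0154i)
Y_1^0(R⁻¹ n̂) = -0.420571+0.000000i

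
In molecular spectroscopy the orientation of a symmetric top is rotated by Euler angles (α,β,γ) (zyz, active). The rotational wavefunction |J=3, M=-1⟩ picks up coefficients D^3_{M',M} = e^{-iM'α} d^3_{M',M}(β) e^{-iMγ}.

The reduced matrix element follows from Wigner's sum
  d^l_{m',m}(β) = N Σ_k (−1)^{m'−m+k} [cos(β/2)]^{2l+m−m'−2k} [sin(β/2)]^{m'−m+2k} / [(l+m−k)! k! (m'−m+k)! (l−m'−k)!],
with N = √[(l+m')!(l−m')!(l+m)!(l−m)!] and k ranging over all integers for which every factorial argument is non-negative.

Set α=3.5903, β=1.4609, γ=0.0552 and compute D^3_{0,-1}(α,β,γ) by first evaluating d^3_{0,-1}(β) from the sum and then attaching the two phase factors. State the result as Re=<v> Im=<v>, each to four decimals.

Split into d^3_{0,-1}(β=1.4609) × two z-phases.
c=cos(1.4609/2)=0.744874, s=sin(1.4609/2)=0.667205; N=√[6·6·2·24]=41.569219
k∈{0,1,2} keeps every argument non-negative
  k=0: (−1)^1·41.5692/(12)·0.7449^5·0.6672^1 = -0.529986
  k=1: (−1)^2·41.5692/(4)·0.7449^3·0.6672^3 = +1.275670
  k=2: (−1)^3·41.5692/(12)·0.7449^1·0.6672^5 = -0.341169
d^3_{0,-1}(1.4609) = -0.529986 +1.275670 -0.341169 = +0.404515
Phases: e^{-i·(0)·3.5903}=+1.000000+0.000000i, e^{-i·(-1)·0.0552}=+0.998477+0.055172i ⇒ D=+0.403899+0.022318i

Re=0.4039 Im=0.0223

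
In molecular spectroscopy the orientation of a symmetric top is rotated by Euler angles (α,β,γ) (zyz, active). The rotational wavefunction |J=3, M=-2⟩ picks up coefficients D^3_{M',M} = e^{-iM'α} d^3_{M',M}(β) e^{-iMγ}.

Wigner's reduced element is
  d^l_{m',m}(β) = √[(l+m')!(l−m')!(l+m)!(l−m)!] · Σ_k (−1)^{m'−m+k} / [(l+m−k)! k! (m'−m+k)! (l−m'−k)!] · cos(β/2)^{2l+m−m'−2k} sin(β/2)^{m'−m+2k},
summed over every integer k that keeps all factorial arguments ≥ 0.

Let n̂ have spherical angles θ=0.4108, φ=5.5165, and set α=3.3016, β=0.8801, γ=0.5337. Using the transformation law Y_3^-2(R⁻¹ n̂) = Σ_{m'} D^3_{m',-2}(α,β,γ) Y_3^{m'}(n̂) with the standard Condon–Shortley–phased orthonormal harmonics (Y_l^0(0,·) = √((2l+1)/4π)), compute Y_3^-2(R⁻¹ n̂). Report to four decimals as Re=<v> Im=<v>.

Re=-0.0709 Im=0.3356

Need the full column D^3_{m',-2} for m'=−3..3 at α=3.3016, β=0.8801, γ=0.5337.
cos(β/2)=0.904730, sin(β/2)=0.425985
d^3_{-3,-2}: single k=1 term ⇒ +0.632507;  D = -0.014783-0.632334i
d^3_{-2,-2}: k∈[0..1] ⇒ +0.548422 -0.607904 = -0.059481;  D = -0.010847-0.058484i
d^3_{-1,-2}: k∈[0..1] ⇒ -0.816563 +0.362051 = -0.454512;  D = +0.153025+0.427978i
d^3_{0,-2}: k∈[0..1] ⇒ +0.665925 -0.147630 = +0.518295;  D = +0.250027+0.454000i
d^3_{1,-2}: k∈[0..1] ⇒ -0.362051 +0.040132 = -0.321919;  D = +0.198238+0.253640i
d^3_{2,-2}: k∈[0..1] ⇒ +0.134767 -0.005975 = +0.128792;  D = +0.094465+0.087543i
d^3_{3,-2}: single k=0 term ⇒ -0.031086;  D = +0.025876+0.017227i
Y_3^{m'}(θ=0.4108,φ=5.5165) and Σ D·Y over m':
  (-0.0148-0.6323i)·(-0.0177+0.0198i)  (-0.0108-0.0585i)·(+0.0056+0.1493i)  (+0.1530+0.4280i)·(+0.2977+0.2867i)  (+0.2500+0.4540i)·(+0.4115+0.0000i)  (+0.1982+0.2536i)·(-0.2977+0.2867i)  (+0.0945+0.0875i)·(+0.0056-0.1493i)  (+0.0259+0.0172i)·(+0.0177+0.0198i)
Y_3^-2(R⁻¹ n̂) = -0.070859+0.335580i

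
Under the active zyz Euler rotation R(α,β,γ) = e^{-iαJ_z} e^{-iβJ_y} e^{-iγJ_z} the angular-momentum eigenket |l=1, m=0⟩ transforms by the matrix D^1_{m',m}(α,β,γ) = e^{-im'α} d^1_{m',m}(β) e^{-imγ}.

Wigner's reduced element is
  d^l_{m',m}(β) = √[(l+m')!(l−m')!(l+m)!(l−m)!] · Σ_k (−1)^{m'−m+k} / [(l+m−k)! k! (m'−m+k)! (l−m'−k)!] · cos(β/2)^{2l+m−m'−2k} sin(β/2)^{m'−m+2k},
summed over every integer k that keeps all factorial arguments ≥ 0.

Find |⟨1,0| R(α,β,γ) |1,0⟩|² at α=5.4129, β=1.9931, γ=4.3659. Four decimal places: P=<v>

P=0.1680

Split into d^1_{0,0}(β=1.9931) × two z-phases.
With c≡cos(β/2)=0.543202 and s≡sin(β/2)=0.839602, N=[1·1·1·1]^{1/2}=1.000000
k∈{0,1} keeps every argument non-negative
  k=0: (−1)^0·1.0000/(1)·0.5432^2·0.8396^0 = +0.295069
  k=1: (−1)^1·1.0000/(1)·0.5432^0·0.8396^2 = -0.704931
d^1_{0,0}(1.9931) = +0.295069 -0.704931 = -0.409863
|D^1_{0,0}|² = |d^1_{0,0}(β)|² = (-0.409863)² = 0.167988 (the z-rotation phases have unit modulus)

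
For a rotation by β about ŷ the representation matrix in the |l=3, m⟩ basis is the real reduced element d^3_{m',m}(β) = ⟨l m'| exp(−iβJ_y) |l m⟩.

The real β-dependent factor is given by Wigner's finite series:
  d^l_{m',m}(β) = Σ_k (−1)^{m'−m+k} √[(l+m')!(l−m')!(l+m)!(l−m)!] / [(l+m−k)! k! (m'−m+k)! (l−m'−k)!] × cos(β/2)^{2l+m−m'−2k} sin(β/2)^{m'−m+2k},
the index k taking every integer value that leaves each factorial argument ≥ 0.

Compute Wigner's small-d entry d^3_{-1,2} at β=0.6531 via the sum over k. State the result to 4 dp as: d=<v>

d^3_{-1,2}(β=0.6531) via Wigner's sum:
With c≡cos(β/2)=0.947155 and s≡sin(β/2)=0.320777, N=[2·24·120·1]^{1/2}=75.894664
k: max(0,(2)−(-1))=3 … min(3+(2),3−(-1))=4
  k=3: (−1)^0·75.8947/(12)·0.9472^3·0.3208^3 = +0.177379
  k=4: (−1)^1·75.8947/(24)·0.9472^1·0.3208^5 = -0.010173
d^3_{-1,2}(0.6531) = +0.177379 -0.010173 = +0.167207

d=0.1672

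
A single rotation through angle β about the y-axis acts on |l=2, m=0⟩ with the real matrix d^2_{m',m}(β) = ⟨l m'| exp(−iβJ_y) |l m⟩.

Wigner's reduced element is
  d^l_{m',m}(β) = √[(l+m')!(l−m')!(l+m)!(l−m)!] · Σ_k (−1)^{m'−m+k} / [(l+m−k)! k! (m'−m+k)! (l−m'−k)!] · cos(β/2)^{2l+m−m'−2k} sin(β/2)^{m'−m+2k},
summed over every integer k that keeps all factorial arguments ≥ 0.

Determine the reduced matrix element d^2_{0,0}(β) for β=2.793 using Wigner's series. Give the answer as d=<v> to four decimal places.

d=0.8250

d^2_{0,0}(β=2.793) via Wigner's sum:
c=cos(2.793/2)=0.173415, s=sin(2.793/2)=0.984849; N=√[2·2·2·2]=4.000000
The bounds max(0,m−m')=0 and min(l+m,l−m')=2 give 3 terms
  k=0: (−1)^0·4.0000/(4)·0.1734^4·0.9848^0 = +0.000904
  k=1: (−1)^1·4.0000/(1)·0.1734^2·0.9848^2 = -0.116674
  k=2: (−1)^2·4.0000/(4)·0.1734^0·0.9848^4 = +0.940759
d^2_{0,0}(2.793) = +0.000904 -0.116674 +0.940759 = +0.824989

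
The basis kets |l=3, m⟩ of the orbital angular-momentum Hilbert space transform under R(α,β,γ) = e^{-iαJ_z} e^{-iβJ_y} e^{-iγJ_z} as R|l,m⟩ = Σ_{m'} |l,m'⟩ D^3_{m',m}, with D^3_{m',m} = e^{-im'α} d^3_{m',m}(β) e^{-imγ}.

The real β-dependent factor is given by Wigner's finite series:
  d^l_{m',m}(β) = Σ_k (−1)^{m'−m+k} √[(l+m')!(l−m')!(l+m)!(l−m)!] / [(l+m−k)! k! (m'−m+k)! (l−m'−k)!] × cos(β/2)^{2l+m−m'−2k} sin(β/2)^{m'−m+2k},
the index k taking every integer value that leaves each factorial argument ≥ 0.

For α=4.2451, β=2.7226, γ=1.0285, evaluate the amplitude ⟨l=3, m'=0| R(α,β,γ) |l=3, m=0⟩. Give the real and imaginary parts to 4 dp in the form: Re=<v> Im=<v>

Re=-0.5355 Im=0.0000

Split into d^3_{0,0}(β=2.7226) × two z-phases.
c=cos(2.7226/2)=0.207967, s=sin(2.7226/2)=0.978136; N=√[6·6·6·6]=36.000000
k: max(0,(0)−(0))=0 … min(3+(0),3−(0))=3
  k=0: (−1)^0·36.0000/(36)·0.2080^6·0.9781^0 = +0.000081
  k=1: (−1)^1·36.0000/(4)·0.2080^4·0.9781^2 = -0.016107
  k=2: (−1)^2·36.0000/(4)·0.2080^2·0.9781^4 = +0.356311
  k=3: (−1)^3·36.0000/(36)·0.2080^0·0.9781^6 = -0.875780
d^3_{0,0}(2.7226) = +0.000081 -0.016107 +0.356311 -0.875780 = -0.535495
D = (+1.000000+0.000000i)·(-0.535495)·(+1.000000+0.000000i) = -0.535495+0.000000i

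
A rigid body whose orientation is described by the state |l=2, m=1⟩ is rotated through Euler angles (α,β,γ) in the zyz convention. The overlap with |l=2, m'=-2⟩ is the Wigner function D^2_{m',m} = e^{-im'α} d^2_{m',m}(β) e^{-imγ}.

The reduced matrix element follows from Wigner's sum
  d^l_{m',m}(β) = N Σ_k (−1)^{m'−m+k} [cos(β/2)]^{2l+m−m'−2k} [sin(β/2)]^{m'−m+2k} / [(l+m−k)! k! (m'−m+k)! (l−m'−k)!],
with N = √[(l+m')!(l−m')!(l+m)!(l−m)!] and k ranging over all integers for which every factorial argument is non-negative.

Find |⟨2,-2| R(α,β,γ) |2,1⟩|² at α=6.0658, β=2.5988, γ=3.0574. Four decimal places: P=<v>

P=0.2298

D^2_{-2,1}(6.0658,2.5988,3.0574) = e^{-i·-2·6.0658}·d^2_{-2,1}(2.5988)·e^{-i·1·3.0574}. Compute d first:
c=cos(2.5988/2)=0.268077, s=sin(2.5988/2)=0.963398; N=√[1·24·6·1]=12.000000
k: max(0,(1)−(-2))=3 … min(2+(1),2−(-2))=3
  k=3: (−1)^0·12.0000/(6)·0.2681^1·0.9634^3 = +0.479409
d^2_{-2,1}(2.5988) = +0.479409
|D^2_{-2,1}|² = |d^2_{-2,1}(β)|² = (+0.479409)² = 0.229833 (the z-rotation phases have unit modulus)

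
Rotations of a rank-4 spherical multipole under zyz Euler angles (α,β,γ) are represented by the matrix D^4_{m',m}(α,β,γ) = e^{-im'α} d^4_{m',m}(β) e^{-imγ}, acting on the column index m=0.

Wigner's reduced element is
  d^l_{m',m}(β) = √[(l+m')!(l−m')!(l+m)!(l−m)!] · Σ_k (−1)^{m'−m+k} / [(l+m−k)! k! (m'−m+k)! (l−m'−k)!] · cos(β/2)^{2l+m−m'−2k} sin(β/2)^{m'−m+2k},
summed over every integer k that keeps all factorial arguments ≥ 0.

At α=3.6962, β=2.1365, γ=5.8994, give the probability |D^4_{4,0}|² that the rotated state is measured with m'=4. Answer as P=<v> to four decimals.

Split into d^4_{4,0}(β=2.1365) × two z-phases.
Half-angle: c=0.481659, s=0.876359. N=√(40320·1·24·24)=4819.161753
k∈{0} keeps every argument non-negative
  k=0: (−1)^4·4819.1618/(576)·0.4817^4·0.8764^4 = +0.265604
d^4_{4,0}(2.1365) = +0.265604
|D^4_{4,0}|² = |d^4_{4,0}(β)|² = (+0.265604)² = 0.070545 (the z-rotation phases have unit modulus)

P=0.0705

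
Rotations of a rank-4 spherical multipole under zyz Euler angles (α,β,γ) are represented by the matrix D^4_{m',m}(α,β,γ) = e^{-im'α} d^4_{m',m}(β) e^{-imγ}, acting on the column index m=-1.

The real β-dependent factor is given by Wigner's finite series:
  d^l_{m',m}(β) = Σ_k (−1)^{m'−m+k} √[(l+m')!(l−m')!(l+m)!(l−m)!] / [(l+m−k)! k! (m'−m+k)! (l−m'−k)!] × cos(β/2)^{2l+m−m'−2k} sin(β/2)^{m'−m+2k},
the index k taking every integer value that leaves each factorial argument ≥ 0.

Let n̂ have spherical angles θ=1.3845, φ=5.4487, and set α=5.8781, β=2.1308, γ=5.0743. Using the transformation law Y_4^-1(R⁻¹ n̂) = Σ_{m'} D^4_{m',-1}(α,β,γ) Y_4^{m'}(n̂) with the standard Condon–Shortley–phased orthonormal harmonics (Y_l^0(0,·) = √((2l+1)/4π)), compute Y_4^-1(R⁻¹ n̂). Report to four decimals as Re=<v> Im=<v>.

Need the full column D^4_{m',-1} for m'=−4..4 at α=5.8781, β=2.1308, γ=5.0743.
cos(β/2)=0.484154, sin(β/2)=0.874983
d^4_{-4,-1}: single k=3 term ⇒ +0.133356;  D = -0.126902-0.040982i
d^4_{-3,-1}: k∈[2..3] ⇒ +0.078266 -0.426041 = -0.347776;  D = +0.262043+0.228651i
d^4_{-2,-1}: k∈[1..3] ⇒ +0.023148 -0.378027 +0.823121 = +0.468242;  D = -0.202935-0.421981i
d^4_{-1,-1}: k∈[0..3] ⇒ +0.003019 -0.147908 +0.966171 -1.051875 = -0.230593;  D = +0.009953+0.230378i
d^4_{0,-1}: k∈[0..3] ⇒ -0.024401 +0.478171 -1.561762 +0.850149 = -0.257842;  D = -0.091292+0.241140i
d^4_{1,-1}: k∈[0..3] ⇒ +0.098606 -0.966171 +1.577813 -0.343554 = +0.366693;  D = +0.254476-0.264018i
d^4_{2,-1}: k∈[0..2] ⇒ -0.252018 +1.234681 -0.806522 = +0.176141;  D = +0.162324-0.068384i
d^4_{3,-1}: k∈[0..1] ⇒ +0.426041 -0.834900 = -0.408859;  D = -0.408850-0.002605i
d^4_{4,-1}: single k=0 term ⇒ -0.435555;  D = -0.399203-0.174197i
Y_4^{m'}(θ=1.3845,φ=5.4487) and Σ D·Y over m':
  (-0.1269-0.0410i)·(-0.4048-0.0805i)  (+0.2620+0.2287i)·(-0.1767+0.1311i)  (-0.2029-0.4220i)·(+0.0241-0.2443i)  (+0.0100+0.2304i)·(-0.1596-0.1761i)  (-0.0913+0.2411i)·(+0.2128+0.0000i)  (+0.2545-0.2640i)·(+0.1596-0.1761i)  (+0.1623-0.0684i)·(+0.0241+0.2443i)  (-0.4089-0.0026i)·(+0.1767+0.1311i)  (-0.3992-0.1742i)·(-0.4048+0.0805i)
Y_4^-1(R⁻¹ n̂) = +0.001806+0.008355i

Re=0.0018 Im=0.0084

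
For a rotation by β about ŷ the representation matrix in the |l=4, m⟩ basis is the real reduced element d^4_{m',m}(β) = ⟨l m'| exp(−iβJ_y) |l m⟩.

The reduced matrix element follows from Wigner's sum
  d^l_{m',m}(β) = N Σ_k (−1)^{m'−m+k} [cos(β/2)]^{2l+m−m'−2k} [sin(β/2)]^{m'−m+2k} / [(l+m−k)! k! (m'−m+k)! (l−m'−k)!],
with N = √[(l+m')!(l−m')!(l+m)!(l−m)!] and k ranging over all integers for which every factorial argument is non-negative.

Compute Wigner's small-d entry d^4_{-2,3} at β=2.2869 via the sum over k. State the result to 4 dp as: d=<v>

d=-0.3029

d^4_{-2,3}(β=2.2869) via Wigner's sum:
Half-angle: c=0.414457, s=0.910069. N=√(2·720·5040·1)=2693.993318
Admissible k: 5..6 (factorial args all ≥0)
  k=5: (−1)^0·2693.9933/(240)·0.4145^3·0.9101^5 = +0.498879
  k=6: (−1)^1·2693.9933/(720)·0.4145^1·0.9101^7 = -0.801795
d^4_{-2,3}(2.2869) = +0.498879 -0.801795 = -0.302916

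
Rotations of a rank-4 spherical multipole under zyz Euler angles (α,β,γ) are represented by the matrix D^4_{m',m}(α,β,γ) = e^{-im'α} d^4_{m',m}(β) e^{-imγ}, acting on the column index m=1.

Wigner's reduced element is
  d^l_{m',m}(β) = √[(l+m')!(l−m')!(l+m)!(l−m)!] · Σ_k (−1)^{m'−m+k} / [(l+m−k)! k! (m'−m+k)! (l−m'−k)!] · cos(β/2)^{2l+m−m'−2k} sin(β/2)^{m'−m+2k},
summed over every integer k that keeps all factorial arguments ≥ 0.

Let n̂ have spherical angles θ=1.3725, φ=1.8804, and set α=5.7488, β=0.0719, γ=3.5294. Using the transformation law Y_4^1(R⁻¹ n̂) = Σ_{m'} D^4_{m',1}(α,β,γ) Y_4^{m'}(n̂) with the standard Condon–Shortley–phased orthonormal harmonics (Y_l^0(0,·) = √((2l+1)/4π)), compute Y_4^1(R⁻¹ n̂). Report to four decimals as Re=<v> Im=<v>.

Re=0.0861 Im=-0.1719

Need the full column D^4_{m',1} for m'=−4..4 at α=5.7488, β=0.0719, γ=3.5294.
cos(β/2)=0.999354, sin(β/2)=0.035942
d^4_{-4,1}: single k=5 term ⇒ +0.000000;  D = +0.000000+0.000000i
d^4_{-3,1}: k∈[4..5] ⇒ +0.000022 -0.000000 = +0.000022;  D = +0.000009+0.000020i
d^4_{-2,1}: k∈[3..5] ⇒ +0.000655 -0.000001 +0.000000 = +0.000653;  D = -0.000074+0.000649i
d^4_{-1,1}: k∈[2..5] ⇒ +0.012868 -0.000050 +0.000000 -0.000000 = +0.012819;  D = -0.007743+0.010215i
d^4_{0,1}: k∈[1..4] ⇒ +0.160013 -0.001242 +0.000002 -0.000000 = +0.158773;  D = -0.146982+0.060041i
d^4_{1,1}: k∈[0..3] ⇒ +0.994843 -0.019303 +0.000050 -0.000000 = +0.975590;  D = -0.965128-0.142488i
d^4_{2,1}: k∈[0..2] ⇒ -0.151802 +0.000982 -0.000001 = -0.150821;  D = +0.117183+0.094948i
d^4_{3,1}: k∈[0..1] ⇒ +0.010214 -0.000022 = +0.010192;  D = -0.003547-0.009555i
d^4_{4,1}: single k=0 term ⇒ -0.000346;  D = -0.000062+0.000341i
Y_4^{m'}(θ=1.3725,φ=1.8804) and Σ D·Y over m':
  (+0.0000+0.0000i)·(+0.1334-0.3865i)  (+0.0000+0.0000i)·(+0.1861+0.1391i)  (-0.0001+0.0006i)·(+0.1907-0.1359i)  (-0.0077+0.0102i)·(+0.0760+0.2374i)  (-0.1470+0.0600i)·(+0.1998+0.0000i)  (-0.9651-0.1425i)·(-0.0760+0.2374i)  (+0.1172+0.0949i)·(+0.1907+0.1359i)  (-0.0035-0.0096i)·(-0.1861+0.1391i)  (-0.0001+0.0003i)·(+0.1334+0.3865i)
Y_4^1(R⁻¹ n̂) = +0.086127-0.171925i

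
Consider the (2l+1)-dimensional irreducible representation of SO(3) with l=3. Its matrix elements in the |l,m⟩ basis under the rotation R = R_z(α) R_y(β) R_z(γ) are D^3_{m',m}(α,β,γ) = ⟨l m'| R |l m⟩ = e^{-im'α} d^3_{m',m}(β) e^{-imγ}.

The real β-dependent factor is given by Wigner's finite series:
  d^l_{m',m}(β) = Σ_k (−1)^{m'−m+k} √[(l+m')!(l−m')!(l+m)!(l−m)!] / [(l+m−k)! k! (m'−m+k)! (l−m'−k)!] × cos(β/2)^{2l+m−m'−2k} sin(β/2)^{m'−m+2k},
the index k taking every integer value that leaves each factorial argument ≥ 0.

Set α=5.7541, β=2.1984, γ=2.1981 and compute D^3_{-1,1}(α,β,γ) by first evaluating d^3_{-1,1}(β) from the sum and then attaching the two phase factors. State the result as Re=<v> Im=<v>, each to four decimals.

Re=0.3087 Im=0.1358

First d^3_{-1,1}(β=2.1984), then the phase factors e^{-i(-1)α} and e^{-i(1)γ}:
c=cos(2.1984/2)=0.454309, s=sin(2.1984/2)=0.890844; N=√[2·24·24·2]=48.000000
k∈{2,3,4} keeps every argument non-negative
  k=2: (−1)^0·48.0000/(8)·0.4543^4·0.8908^2 = +0.202843
  k=3: (−1)^1·48.0000/(6)·0.4543^2·0.8908^4 = -1.039919
  k=4: (−1)^2·48.0000/(48)·0.4543^0·0.8908^6 = +0.499816
d^3_{-1,1}(2.1984) = +0.202843 -1.039919 +0.499816 = -0.337260
Attach z-rotation phases: D = e^{-i(-1)(5.7541)}·(-0.337260)·e^{-i(1)(2.1981)} = +0.308712+0.135797i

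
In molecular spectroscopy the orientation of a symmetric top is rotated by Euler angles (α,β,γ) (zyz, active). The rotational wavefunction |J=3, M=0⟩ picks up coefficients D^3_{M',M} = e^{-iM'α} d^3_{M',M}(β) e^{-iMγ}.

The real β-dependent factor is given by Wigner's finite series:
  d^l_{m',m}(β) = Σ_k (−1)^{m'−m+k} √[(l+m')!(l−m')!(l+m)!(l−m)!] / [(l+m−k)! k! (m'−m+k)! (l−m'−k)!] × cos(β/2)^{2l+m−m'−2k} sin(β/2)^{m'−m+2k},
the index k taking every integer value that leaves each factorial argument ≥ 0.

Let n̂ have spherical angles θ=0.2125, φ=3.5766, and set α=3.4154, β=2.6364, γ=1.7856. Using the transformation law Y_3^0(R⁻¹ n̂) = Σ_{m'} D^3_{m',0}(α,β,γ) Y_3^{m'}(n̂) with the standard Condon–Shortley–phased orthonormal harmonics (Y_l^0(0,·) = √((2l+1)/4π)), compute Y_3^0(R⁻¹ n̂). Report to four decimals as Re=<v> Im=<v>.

Need the full column D^3_{m',0} for m'=−3..3 at α=3.4154, β=2.6364, γ=1.7856.
cos(β/2)=0.249919, sin(β/2)=0.968267
d^3_{-3,0}: single k=3 term ⇒ +0.063372;  D = -0.043168-0.046396i
d^3_{-2,0}: k∈[2..3] ⇒ +0.020033 -0.300703 = -0.280670;  D = -0.239628-0.146132i
d^3_{-1,0}: k∈[1..3] ⇒ +0.003270 -0.147263 +0.736826 = +0.592833;  D = -0.570749-0.160301i
d^3_{0,0}: k∈[0..3] ⇒ +0.000244 -0.032918 +0.494106 -0.824082 = -0.362649;  D = -0.362649+0.000000i
d^3_{1,0}: k∈[0..2] ⇒ -0.003270 +0.147263 -0.736826 = -0.592833;  D = +0.570749-0.160301i
d^3_{2,0}: k∈[0..1] ⇒ +0.020033 -0.300703 = -0.280670;  D = -0.239628+0.146132i
d^3_{3,0}: single k=0 term ⇒ -0.063372;  D = +0.043168-0.046396i
Y_3^{m'}(θ=0.2125,φ=3.5766) and Σ D·Y over m':
  (-0.0432-0.0464i)·(-0.0010+0.0038i)  (-0.2396-0.1461i)·(+0.0287-0.0340i)  (-0.5707-0.1603i)·(-0.2335+0.1085i)  (-0.3626+0.0000i)·(+0.6484+0.0000i)  (+0.5707-0.1603i)·(+0.2335+0.1085i)  (-0.2396+0.1461i)·(+0.0287+0.0340i)  (+0.0432-0.0464i)·(+0.0010+0.0038i)
Y_3^0(R⁻¹ n̂) = +0.042955-0.000000i

Re=0.0430 Im=0.0000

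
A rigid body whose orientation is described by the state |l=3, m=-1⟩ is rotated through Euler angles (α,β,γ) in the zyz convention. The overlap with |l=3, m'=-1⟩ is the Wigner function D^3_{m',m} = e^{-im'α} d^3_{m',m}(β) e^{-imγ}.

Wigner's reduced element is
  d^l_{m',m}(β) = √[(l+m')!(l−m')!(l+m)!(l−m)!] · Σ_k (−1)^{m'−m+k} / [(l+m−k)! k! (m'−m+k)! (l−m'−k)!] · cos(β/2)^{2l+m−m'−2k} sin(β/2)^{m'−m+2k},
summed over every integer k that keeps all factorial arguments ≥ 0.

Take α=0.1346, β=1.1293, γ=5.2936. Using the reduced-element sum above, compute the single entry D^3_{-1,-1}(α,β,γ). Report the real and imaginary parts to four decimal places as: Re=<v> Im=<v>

D^3_{-1,-1}(0.1346,1.1293,5.2936) = e^{-i·-1·0.1346}·d^3_{-1,-1}(1.1293)·e^{-i·-1·5.2936}. Compute d first:
With c≡cos(β/2)=0.844776 and s≡sin(β/2)=0.535120, N=[2·24·2·24]^{1/2}=48.000000
Admissible k: 0..2 (factorial args all ≥0)
  k=0: (−1)^0·48.0000/(48)·0.8448^6·0.5351^0 = +0.363454
  k=1: (−1)^1·48.0000/(6)·0.8448^4·0.5351^2 = -1.166699
  k=2: (−1)^2·48.0000/(8)·0.8448^2·0.5351^4 = +0.351107
d^3_{-1,-1}(1.1293) = +0.363454 -1.166699 +0.351107 = -0.452138
Phases: e^{-i·(-1)·0.1346}=+0.990955+0.134194i, e^{-i·(-1)·5.2936}=+0.549037-0.835798i ⇒ D=-0.296706+0.341166i

Re=-0.2967 Im=0.3412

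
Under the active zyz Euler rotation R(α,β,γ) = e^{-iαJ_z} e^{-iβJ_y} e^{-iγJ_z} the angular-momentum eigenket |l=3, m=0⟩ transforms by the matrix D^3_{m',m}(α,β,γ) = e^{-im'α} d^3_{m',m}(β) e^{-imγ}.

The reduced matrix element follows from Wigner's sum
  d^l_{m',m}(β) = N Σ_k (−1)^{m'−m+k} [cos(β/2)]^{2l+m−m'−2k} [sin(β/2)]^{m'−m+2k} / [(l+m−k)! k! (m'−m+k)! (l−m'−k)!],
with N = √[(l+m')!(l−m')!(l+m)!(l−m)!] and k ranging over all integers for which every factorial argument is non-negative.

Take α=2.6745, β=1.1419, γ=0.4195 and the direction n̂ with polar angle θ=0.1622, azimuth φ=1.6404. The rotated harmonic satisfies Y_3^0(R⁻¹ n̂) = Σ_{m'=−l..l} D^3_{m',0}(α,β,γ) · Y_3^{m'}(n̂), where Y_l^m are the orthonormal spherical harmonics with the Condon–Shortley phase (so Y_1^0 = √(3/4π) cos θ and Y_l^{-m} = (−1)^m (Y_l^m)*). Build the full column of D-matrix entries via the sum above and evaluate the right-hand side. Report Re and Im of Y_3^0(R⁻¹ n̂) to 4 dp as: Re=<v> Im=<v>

Re=-0.3300 Im=0.0000

Need the full column D^3_{m',0} for m'=−3..3 at α=2.6745, β=1.1419, γ=0.4195.
cos(β/2)=0.841388, sin(β/2)=0.540432
d^3_{-3,0}: single k=3 term ⇒ +0.420461;  D = -0.070935+0.414435i
d^3_{-2,0}: k∈[2..3] ⇒ +0.801728 -0.330762 = +0.470966;  D = +0.279977-0.378711i
d^3_{-1,0}: k∈[1..3] ⇒ +0.789428 -0.977064 +0.134366 = -0.053269;  D = +0.047563-0.023987i
d^3_{0,0}: k∈[0..3] ⇒ +0.354795 -1.317374 +0.543498 -0.024914 = -0.443995;  D = -0.443995+0.000000i
d^3_{1,0}: k∈[0..2] ⇒ -0.789428 +0.977064 -0.134366 = +0.053269;  D = -0.047563-0.023987i
d^3_{2,0}: k∈[0..1] ⇒ +0.801728 -0.330762 = +0.470966;  D = +0.279977+0.378711i
d^3_{3,0}: single k=0 term ⇒ -0.420461;  D = +0.070935+0.414435i
Y_3^{m'}(θ=0.1622,φ=1.6404) and Σ D·Y over m':
  (-0.0709+0.4144i)·(+0.0004+0.0017i)  (+0.2800-0.3787i)·(-0.0260+0.0036i)  (+0.0476-0.0240i)·(-0.0140-0.2015i)  (-0.4440+0.0000i)·(+0.6885+0.0000i)  (-0.0476-0.0240i)·(+0.0140-0.2015i)  (+0.2800+0.3787i)·(-0.0260-0.0036i)  (+0.0709+0.4144i)·(-0.0004+0.0017i)
Y_3^0(R⁻¹ n̂) = -0.330005-0.000000i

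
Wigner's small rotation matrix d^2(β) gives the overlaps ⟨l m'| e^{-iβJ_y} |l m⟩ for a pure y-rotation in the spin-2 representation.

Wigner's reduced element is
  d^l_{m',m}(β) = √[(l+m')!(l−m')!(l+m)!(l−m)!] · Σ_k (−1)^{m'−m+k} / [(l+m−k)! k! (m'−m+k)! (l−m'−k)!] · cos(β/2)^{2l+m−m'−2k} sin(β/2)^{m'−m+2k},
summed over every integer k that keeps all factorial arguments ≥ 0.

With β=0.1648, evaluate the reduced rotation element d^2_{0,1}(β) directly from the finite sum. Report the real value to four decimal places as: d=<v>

d=0.1982

d^2_{0,1}(β=0.1648) via Wigner's sum:
With c≡cos(β/2)=0.996607 and s≡sin(β/2)=0.082307, N=[2·2·6·1]^{1/2}=4.898979
Admissible k: 1..2 (factorial args all ≥0)
  k=1: (−1)^0·4.8990/(2)·0.9966^3·0.0823^1 = +0.199564
  k=2: (−1)^1·4.8990/(2)·0.9966^1·0.0823^3 = -0.001361
d^2_{0,1}(0.1648) = +0.199564 -0.001361 = +0.198203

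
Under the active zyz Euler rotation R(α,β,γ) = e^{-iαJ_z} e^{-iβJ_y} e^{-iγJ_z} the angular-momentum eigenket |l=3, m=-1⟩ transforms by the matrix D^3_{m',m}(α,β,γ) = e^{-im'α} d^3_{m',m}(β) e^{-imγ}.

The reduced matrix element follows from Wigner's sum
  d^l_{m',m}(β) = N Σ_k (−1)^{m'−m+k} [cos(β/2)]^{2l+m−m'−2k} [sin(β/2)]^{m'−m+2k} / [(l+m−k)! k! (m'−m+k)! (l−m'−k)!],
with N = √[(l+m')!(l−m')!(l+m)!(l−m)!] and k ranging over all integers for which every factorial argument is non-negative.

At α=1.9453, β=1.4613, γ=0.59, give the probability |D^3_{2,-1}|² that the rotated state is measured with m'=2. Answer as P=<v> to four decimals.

Split into d^3_{2,-1}(β=1.4613) × two z-phases.
c=cos(1.4613/2)=0.744741, s=sin(1.4613/2)=0.667354; N=√[120·1·2·24]=75.894664
The bounds max(0,m−m')=0 and min(l+m,l−m')=1 give 2 terms
  k=0: (−1)^3·75.8947/(12)·0.7447^3·0.6674^3 = -0.776451
  k=1: (−1)^4·75.8947/(24)·0.7447^1·0.6674^5 = +0.311735
d^3_{2,-1}(1.4613) = -0.776451 +0.311735 = -0.464715
|D^3_{2,-1}|² = |d^3_{2,-1}(β)|² = (-0.464715)² = 0.215960 (the z-rotation phases have unit modulus)

P=0.2160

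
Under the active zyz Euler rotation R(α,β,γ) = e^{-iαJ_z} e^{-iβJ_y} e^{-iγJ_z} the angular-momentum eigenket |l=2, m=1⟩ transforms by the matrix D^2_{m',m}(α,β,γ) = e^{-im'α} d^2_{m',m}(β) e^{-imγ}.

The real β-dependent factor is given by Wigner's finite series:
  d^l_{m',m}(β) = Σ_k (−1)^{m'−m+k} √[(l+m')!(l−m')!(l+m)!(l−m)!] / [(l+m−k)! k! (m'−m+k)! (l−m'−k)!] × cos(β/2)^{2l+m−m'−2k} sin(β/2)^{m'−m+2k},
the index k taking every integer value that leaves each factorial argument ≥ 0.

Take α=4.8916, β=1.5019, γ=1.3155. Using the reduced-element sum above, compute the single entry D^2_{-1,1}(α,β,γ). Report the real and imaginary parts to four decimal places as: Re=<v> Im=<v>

Re=-0.4805 Im=-0.2230

D^2_{-1,1}(4.8916,1.5019,1.3155) = e^{-i·-1·4.8916}·d^2_{-1,1}(1.5019)·e^{-i·1·1.3155}. Compute d first:
c=cos(1.5019/2)=0.731041, s=sin(1.5019/2)=0.682334; N=√[1·6·6·1]=6.000000
k: max(0,(1)−(-1))=2 … min(2+(1),2−(-1))=3
  k=2: (−1)^0·6.0000/(2)·0.7310^2·0.6823^2 = +0.746446
  k=3: (−1)^1·6.0000/(6)·0.7310^0·0.6823^4 = -0.216764
d^2_{-1,1}(1.5019) = +0.746446 -0.216764 = +0.529682
D = (+0.178253-0.983985i)·(+0.529682)·(+0.252532-0.967589i) = -0.480462-0.222977i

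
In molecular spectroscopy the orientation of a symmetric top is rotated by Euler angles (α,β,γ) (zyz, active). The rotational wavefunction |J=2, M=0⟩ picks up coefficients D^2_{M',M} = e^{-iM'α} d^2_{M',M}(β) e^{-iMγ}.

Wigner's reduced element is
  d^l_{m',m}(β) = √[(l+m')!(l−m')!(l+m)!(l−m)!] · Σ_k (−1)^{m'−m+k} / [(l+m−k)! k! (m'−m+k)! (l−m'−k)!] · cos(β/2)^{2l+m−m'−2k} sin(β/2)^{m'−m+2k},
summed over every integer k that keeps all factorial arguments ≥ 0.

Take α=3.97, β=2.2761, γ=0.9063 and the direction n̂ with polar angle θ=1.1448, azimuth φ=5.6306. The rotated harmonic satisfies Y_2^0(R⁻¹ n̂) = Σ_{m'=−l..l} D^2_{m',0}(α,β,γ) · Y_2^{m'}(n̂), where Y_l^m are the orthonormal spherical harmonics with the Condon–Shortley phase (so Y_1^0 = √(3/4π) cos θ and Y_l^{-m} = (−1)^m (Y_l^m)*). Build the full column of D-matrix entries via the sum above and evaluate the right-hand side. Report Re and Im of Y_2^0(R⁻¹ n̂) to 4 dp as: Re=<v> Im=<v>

Re=-0.2123 Im=0.0000

Need the full column D^2_{m',0} for m'=−2..2 at α=3.97, β=2.2761, γ=0.9063.
cos(β/2)=0.419366, sin(β/2)=0.907817
d^2_{-2,0}: single k=2 term ⇒ +0.355024;  D = -0.030501+0.353712i
d^2_{-1,0}: k∈[1..2] ⇒ +0.164003 -0.768536 = -0.604532;  D = +0.408694+0.445453i
d^2_{0,0}: k∈[0..2] ⇒ +0.030929 -0.579752 +0.679194 = +0.130371;  D = +0.130371+0.000000i
d^2_{1,0}: k∈[0..1] ⇒ -0.164003 +0.768536 = +0.604532;  D = -0.408694+0.445453i
d^2_{2,0}: single k=0 term ⇒ +0.355024;  D = -0.030501-0.353712i
Y_2^{m'}(θ=1.1448,φ=5.6306) and Σ D·Y over m':
  (-0.0305+0.3537i)·(+0.0841+0.3091i)  (+0.4087+0.4455i)·(+0.2310+0.1765i)  (+0.1304+0.0000i)·(-0.1538+0.0000i)  (-0.4087+0.4455i)·(-0.2310+0.1765i)  (-0.0305-0.3537i)·(+0.0841-0.3091i)
Y_2^0(R⁻¹ n̂) = -0.212313+0.000000i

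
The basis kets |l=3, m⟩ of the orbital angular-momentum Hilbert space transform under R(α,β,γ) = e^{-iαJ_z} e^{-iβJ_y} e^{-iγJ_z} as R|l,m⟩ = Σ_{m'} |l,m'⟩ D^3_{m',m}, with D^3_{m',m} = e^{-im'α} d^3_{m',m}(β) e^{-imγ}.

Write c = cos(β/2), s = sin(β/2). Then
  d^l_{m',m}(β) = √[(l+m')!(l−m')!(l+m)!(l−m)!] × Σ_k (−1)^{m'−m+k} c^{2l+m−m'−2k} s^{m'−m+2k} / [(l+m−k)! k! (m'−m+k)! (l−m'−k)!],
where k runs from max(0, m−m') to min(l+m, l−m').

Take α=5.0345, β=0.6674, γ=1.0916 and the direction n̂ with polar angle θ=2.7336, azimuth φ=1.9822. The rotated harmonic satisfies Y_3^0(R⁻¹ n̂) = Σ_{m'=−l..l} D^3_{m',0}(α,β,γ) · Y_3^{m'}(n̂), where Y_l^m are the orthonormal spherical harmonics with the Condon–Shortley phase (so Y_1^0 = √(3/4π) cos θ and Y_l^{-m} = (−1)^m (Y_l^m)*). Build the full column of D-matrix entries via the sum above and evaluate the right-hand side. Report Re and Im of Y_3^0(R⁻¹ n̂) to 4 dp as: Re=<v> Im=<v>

Re=-0.5987 Im=0.0000

Need the full column D^3_{m',0} for m'=−3..3 at α=5.0345, β=0.6674, γ=1.0916.
cos(β/2)=0.944837, sin(β/2)=0.327541
d^3_{-3,0}: single k=3 term ⇒ +0.132551;  D = -0.109064+0.075331i
d^3_{-2,0}: k∈[2..3] ⇒ +0.468295 -0.056278 = +0.412017;  D = -0.329436-0.247448i
d^3_{-1,0}: k∈[1..3] ⇒ +0.854360 -0.308021 +0.012339 = +0.558678;  D = +0.176860-0.529945i
d^3_{0,0}: k∈[0..3] ⇒ +0.711445 -0.769488 +0.092474 -0.001235 = +0.033196;  D = +0.033196+0.000000i
d^3_{1,0}: k∈[0..2] ⇒ -0.854360 +0.308021 -0.012339 = -0.558678;  D = -0.176860-0.529945i
d^3_{2,0}: k∈[0..1] ⇒ +0.468295 -0.056278 = +0.412017;  D = -0.329436+0.247448i
d^3_{3,0}: single k=0 term ⇒ -0.132551;  D = +0.109064+0.075331i
Y_3^{m'}(θ=2.7336,φ=1.9822) and Σ D·Y over m':
  (-0.1091+0.0753i)·(+0.0246+0.0086i)  (-0.3294-0.2474i)·(+0.1004-0.1083i)  (+0.1769-0.5299i)·(-0.1647-0.3776i)  (+0.0332+0.0000i)·(-0.4155+0.0000i)  (-0.1769-0.5299i)·(+0.1647-0.3776i)  (-0.3294+0.2474i)·(+0.1004+0.1083i)  (+0.1091+0.0753i)·(-0.0246+0.0086i)
Y_3^0(R⁻¹ n̂) = -0.598705+0.000000i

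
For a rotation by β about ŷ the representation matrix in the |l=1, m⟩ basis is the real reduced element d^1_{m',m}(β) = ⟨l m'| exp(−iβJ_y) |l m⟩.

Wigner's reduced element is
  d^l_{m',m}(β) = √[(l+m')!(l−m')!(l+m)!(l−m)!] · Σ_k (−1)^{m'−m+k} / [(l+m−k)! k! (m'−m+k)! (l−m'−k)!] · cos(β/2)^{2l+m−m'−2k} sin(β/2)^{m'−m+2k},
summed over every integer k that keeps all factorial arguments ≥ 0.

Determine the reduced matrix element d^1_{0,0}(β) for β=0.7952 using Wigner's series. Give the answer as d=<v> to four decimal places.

d=0.7001

d^1_{0,0}(β=0.7952) via Wigner's sum:
Half-angle: c=0.921993, s=0.387207. N=√(1·1·1·1)=1.000000
Admissible k: 0..1 (factorial args all ≥0)
  k=0: (−1)^0·1.0000/(1)·0.9220^2·0.3872^0 = +0.850071
  k=1: (−1)^1·1.0000/(1)·0.9220^0·0.3872^2 = -0.149929
d^1_{0,0}(0.7952) = +0.850071 -0.149929 = +0.700142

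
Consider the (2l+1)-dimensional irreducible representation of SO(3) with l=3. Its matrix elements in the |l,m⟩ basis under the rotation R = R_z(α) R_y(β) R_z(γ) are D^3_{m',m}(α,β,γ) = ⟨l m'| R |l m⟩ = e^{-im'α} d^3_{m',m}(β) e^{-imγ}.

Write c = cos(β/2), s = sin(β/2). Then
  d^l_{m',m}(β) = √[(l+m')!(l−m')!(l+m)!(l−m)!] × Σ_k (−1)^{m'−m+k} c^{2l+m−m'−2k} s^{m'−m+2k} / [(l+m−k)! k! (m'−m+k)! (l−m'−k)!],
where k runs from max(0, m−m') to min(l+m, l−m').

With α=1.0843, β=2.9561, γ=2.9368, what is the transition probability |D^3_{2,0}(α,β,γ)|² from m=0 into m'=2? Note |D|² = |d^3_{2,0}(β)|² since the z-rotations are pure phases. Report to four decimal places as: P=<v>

First d^3_{2,0}(β=2.9561), then the phase factors e^{-i(2)α} and e^{-i(0)γ}:
c=cos(2.9561/2)=0.092613, s=sin(2.9561/2)=0.995702; N=√[120·1·6·6]=65.726707
k: max(0,(0)−(2))=0 … min(3+(0),3−(2))=1
  k=0: (−1)^2·65.7267/(12)·0.0926^4·0.9957^2 = +0.000399
  k=1: (−1)^3·65.7267/(12)·0.0926^2·0.9957^4 = -0.046177
d^3_{2,0}(2.9561) = +0.000399 -0.046177 = -0.045778
|D^3_{2,0}|² = |d^3_{2,0}(β)|² = (-0.045778)² = 0.002096 (the z-rotation phases have unit modulus)

P=0.0021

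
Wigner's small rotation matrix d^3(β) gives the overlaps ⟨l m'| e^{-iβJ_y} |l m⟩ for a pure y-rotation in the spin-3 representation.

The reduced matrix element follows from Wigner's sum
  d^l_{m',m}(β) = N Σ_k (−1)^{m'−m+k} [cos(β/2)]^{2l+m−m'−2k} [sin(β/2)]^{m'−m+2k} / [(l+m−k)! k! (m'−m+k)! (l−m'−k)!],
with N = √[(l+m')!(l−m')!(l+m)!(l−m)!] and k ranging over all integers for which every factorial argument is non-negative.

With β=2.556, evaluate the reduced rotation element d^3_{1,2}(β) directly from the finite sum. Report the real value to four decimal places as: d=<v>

d=-0.1274

d^3_{1,2}(β=2.556) via Wigner's sum:
Half-angle: c=0.288631, s=0.957441. N=√(24·2·120·1)=75.894664
Admissible k: 1..2 (factorial args all ≥0)
  k=1: (−1)^0·75.8947/(24)·0.2886^5·0.9574^1 = +0.006065
  k=2: (−1)^1·75.8947/(12)·0.2886^3·0.9574^3 = -0.133473
d^3_{1,2}(2.556) = +0.006065 -0.133473 = -0.127408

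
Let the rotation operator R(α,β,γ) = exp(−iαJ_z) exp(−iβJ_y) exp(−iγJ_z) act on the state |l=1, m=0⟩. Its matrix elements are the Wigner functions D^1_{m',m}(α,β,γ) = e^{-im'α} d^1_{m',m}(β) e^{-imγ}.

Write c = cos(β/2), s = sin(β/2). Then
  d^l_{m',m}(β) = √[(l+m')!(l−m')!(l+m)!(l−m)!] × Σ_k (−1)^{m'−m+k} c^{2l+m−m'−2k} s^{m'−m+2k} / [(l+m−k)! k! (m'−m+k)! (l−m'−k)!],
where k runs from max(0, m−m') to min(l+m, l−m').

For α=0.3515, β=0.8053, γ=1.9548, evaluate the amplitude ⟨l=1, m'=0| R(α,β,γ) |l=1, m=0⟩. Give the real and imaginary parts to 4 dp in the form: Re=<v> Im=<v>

Re=0.6929 Im=0.0000

First d^1_{0,0}(β=0.8053), then the phase factors e^{-i(0)α} and e^{-i(0)γ}:
Half-angle: c=0.920026, s=0.391858. N=√(1·1·1·1)=1.000000
k∈{0,1} keeps every argument non-negative
  k=0: (−1)^0·1.0000/(1)·0.9200^2·0.3919^0 = +0.846447
  k=1: (−1)^1·1.0000/(1)·0.9200^0·0.3919^2 = -0.153553
d^1_{0,0}(0.8053) = +0.846447 -0.153553 = +0.692895
Phases: e^{-i·(0)·0.3515}=+1.000000+0.000000i, e^{-i·(0)·1.9548}=+1.000000+0.000000i ⇒ D=+0.692895+0.000000i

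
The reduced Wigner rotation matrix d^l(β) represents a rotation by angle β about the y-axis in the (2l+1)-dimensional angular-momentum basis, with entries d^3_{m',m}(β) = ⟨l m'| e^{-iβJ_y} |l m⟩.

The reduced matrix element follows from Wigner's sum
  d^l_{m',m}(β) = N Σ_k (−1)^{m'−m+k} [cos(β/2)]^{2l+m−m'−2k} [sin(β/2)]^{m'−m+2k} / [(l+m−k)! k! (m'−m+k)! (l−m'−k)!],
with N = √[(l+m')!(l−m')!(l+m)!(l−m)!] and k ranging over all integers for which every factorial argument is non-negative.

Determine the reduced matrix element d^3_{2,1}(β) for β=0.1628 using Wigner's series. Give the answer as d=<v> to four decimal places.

d^3_{2,1}(β=0.1628) via Wigner's sum:
Half-angle: c=0.996689, s=0.081310. N=√(120·1·24·2)=75.894664
Admissible k: 0..1 (factorial args all ≥0)
  k=0: (−1)^1·75.8947/(24)·0.9967^5·0.0813^1 = -0.252896
  k=1: (−1)^2·75.8947/(12)·0.9967^3·0.0813^3 = +0.003366
d^3_{2,1}(0.1628) = -0.252896 +0.003366 = -0.249530

d=-0.2495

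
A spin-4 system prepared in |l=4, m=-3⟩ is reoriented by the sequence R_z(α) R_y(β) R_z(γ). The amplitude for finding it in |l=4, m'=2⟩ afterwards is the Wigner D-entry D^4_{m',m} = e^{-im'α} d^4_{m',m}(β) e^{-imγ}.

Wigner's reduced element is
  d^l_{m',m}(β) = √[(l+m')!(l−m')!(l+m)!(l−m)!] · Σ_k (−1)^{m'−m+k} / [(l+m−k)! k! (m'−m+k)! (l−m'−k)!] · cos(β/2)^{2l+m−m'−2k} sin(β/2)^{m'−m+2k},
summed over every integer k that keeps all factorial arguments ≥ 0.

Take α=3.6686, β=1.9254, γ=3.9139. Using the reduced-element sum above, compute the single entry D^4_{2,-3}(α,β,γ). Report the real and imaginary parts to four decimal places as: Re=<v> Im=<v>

D^4_{2,-3}(3.6686,1.9254,3.9139) = e^{-i·2·3.6686}·d^4_{2,-3}(1.9254)·e^{-i·-3·3.9139}. Compute d first:
c=cos(1.9254/2)=0.571306, s=sin(1.9254/2)=0.820737; N=√[720·2·1·5040]=2693.993318
Admissible k: 0..1 (factorial args all ≥0)
  k=0: (−1)^5·2693.9933/(240)·0.5713^3·0.8207^5 = -0.779493
  k=1: (−1)^6·2693.9933/(720)·0.5713^1·0.8207^7 = +0.536243
d^4_{2,-3}(1.9254) = -0.779493 +0.536243 = -0.243250
D = (+0.494085-0.869414i)·(-0.243250)·(+0.678799-0.734324i) = +0.073716+0.231812i

Re=0.0737 Im=0.2318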